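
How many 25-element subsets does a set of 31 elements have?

736281

C(31,25) = C(31,6) by symmetry.
C(31,6) = (31·30·29·28·27·26) / 6! = 530122320 / 720 = 736281.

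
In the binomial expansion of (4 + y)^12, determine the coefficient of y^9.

The general term is C(12,j)·(4)^j·(y)^(12-j); the y^9 term has j = 3.
C(12,3) = 220.
Coefficient = C(12,3) · 4^3 = 220 · 64 = 14080.

14080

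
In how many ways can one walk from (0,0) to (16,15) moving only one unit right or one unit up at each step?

300540195

Each path is a sequence of 31 steps with 16 rights: C(31,16) = 300540195.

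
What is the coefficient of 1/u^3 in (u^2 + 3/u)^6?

1458

General term: C(6,j)·(u^2)^j·(3/u)^(6-j), with u-exponent 2j − 1(6−j) = 3j − 6.
Set 3j − 6 = -3: j = 1.
C(6,1) = 6; 1^1 = 1; 3^5 = 243.
Coefficient = 6 · 1 · 243 = 1458.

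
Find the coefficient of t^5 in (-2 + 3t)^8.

The general term is C(8,j)·(-2)^j·(3t)^(8-j); the t^5 term has j = 3.
C(8,3) = 56.
Coefficient = C(8,3) · (-2)^3 · 3^5 = 56 · (-8) · 243 = -108864.

-108864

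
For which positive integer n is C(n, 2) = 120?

n(n−1)/2 = 120 ⇒ n(n−1) = 240. Since 16·15 = 240, n = 16.

16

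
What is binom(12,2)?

66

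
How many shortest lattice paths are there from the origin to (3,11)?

364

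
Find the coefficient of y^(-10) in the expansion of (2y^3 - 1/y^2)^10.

180

General term: C(10,j)·(2y^3)^j·(-1/y^2)^(10-j), with y-exponent 3j − 2(10−j) = 5j − 20.
Set 5j − 20 = -10: j = 2.
C(10,2) = 45; 2^2 = 4; (-1)^8 = 1.
Coefficient = 45 · 4 · 1 = 180.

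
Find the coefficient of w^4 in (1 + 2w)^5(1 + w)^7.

1865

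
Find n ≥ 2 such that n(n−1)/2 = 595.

n(n−1)/2 = 595 ⇒ n(n−1) = 1190. Since 35·34 = 1190, n = 35.

35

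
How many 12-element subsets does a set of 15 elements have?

455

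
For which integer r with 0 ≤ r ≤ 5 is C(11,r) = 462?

5

C(11,r) increases on 0 ≤ r ≤ 5. C(11,4) = 330 and C(11,5) = 462, so r = 5.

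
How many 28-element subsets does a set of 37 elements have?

124403620

C(37,28) = C(37,9) by symmetry.
C(37,9) = (37·36·35·34·33·32·31·30·29) / 9! = 45143585625600 / 362880 = 124403620.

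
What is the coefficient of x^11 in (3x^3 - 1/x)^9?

General term: C(9,j)·(3x^3)^j·(-1/x)^(9-j), with x-exponent 3j − 1(9−j) = 4j − 9.
Set 4j − 9 = 11: j = 5.
C(9,5) = 126; 3^5 = 243; (-1)^4 = 1.
Coefficient = 126 · 243 · 1 = 30618.

30618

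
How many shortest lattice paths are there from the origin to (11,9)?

167960

Each path is a sequence of 20 steps with 11 rights: C(20,11) = 167960.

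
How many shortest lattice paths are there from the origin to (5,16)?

20349

Each path is a sequence of 21 steps with 5 rights: C(21,5) = 20349.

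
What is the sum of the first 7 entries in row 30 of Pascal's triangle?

1 + 30 + 435 + 4060 + 27405 + 142506 + 593775 = 768212.

768212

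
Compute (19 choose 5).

C(19,5) = (19·18·17·16·15) / 5! = 1395360 / 120 = 11628.

11628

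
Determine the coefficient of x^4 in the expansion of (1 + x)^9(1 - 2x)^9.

-234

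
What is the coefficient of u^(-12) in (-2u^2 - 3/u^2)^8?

34992

General term: C(8,j)·(-2u^2)^j·(-3/u^2)^(8-j), with u-exponent 2j − 2(8−j) = 4j − 16.
Set 4j − 16 = -12: j = 1.
C(8,1) = 8; (-2)^1 = -2; (-3)^7 = -2187.
Coefficient = 8 · (-2) · (-2187) = 34992.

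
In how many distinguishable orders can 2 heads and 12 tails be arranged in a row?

Choose positions for the heads: C(14,2) = 91.

91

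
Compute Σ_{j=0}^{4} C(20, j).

1 + 20 + 190 + 1140 + 4845 = 6196.

6196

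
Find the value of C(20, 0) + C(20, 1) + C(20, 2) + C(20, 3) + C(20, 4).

6196

1 + 20 + 190 + 1140 + 4845 = 6196.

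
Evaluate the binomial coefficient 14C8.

3003

C(14,8) = C(14,6) by symmetry.
C(14,6) = (14·13·12·11·10·9) / 6! = 2162160 / 720 = 3003.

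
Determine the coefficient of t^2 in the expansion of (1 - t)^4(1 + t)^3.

Coefficient of t^2 = Σ_{j} C(4,j)·(-1)^j·C(3,2-j)·1^(2-j) for j from 0 to 2.
= 3 + (-12) + 6 = -3.

-3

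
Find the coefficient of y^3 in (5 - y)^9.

-1312500

The general term is C(9,j)·(5)^j·(-y)^(9-j); the y^3 term has j = 6.
C(9,6) = 84.
Coefficient = C(9,6) · 5^6 · (-1)^3 = 84 · 15625 · (-1) = -1312500.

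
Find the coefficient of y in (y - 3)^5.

405

The general term is C(5,j)·(y)^j·(-3)^(5-j); the y^1 term has j = 1.
C(5,1) = 5.
Coefficient = C(5,1) · (-3)^4 = 5 · 81 = 405.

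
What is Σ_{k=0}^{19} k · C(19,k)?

4980736

Since k·C(19,k) = 19·C(18,k−1), the sum is 19·2^18 = 19·262144 = 4980736.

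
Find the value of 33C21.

C(33,21) = C(33,12) by symmetry.
C(33,12) = (33·32·31·30·29·28·27·26·25·24·23·22) / 12! = 169958063987712000 / 479001600 = 354817320.

354817320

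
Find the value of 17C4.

C(17,4) = (17·16·15·14) / 4! = 57120 / 24 = 2380.

2380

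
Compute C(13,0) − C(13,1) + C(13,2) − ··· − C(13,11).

The partial alternating sum Σ_{k=0}^{11} (−1)^k C(13,k) = (−1)^11 C(12,11) = -12.

-12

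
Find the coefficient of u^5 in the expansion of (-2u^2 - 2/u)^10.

258048

General term: C(10,j)·(-2u^2)^j·(-2/u)^(10-j), with u-exponent 2j − 1(10−j) = 3j − 10.
Set 3j − 10 = 5: j = 5.
C(10,5) = 252; (-2)^5 = -32; (-2)^5 = -32.
Coefficient = 252 · (-32) · (-32) = 258048.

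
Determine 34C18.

C(34,18) = C(34,16) by symmetry.
C(34,16) = (34·33·32·31·30·29·28·27·26·25·24·23·22·21·20·19) / 16! = 46113021921146019840000 / 20922789888000 = 2203961430.

2203961430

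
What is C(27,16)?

13037895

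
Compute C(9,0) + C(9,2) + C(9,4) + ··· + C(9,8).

Even-k terms of row 9 sum to 2^8 = 256.

256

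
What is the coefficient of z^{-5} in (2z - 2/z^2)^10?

General term: C(10,j)·(2z)^j·(-2/z^2)^(10-j), with z-exponent 1j − 2(10−j) = 3j − 20.
Set 3j − 20 = -5: j = 5.
C(10,5) = 252; 2^5 = 32; (-2)^5 = -32.
Coefficient = 252 · 32 · (-32) = -258048.

-258048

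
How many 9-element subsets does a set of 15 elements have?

5005

C(15,9) = C(15,6) by symmetry.
C(15,6) = (15·14·13·12·11·10) / 6! = 3603600 / 720 = 5005.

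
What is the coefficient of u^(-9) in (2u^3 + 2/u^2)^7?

896

General term: C(7,j)·(2u^3)^j·(2/u^2)^(7-j), with u-exponent 3j − 2(7−j) = 5j − 14.
Set 5j − 14 = -9: j = 1.
C(7,1) = 7; 2^1 = 2; 2^6 = 64.
Coefficient = 7 · 2 · 64 = 896.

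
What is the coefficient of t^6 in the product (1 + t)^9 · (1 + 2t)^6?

33028

Coefficient of t^6 = Σ_{j} C(9,j)·1^j·C(6,6-j)·2^(6-j) for j from 0 to 6.
= 64 + 1728 + 8640 + 13440 + 7560 + 1512 + 84 = 33028.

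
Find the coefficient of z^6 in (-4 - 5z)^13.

-439296000000

The general term is C(13,j)·(-4)^j·(-5z)^(13-j); the z^6 term has j = 7.
C(13,7) = 1716.
Coefficient = C(13,7) · (-4)^7 · (-5)^6 = 1716 · (-16384) · 15625 = -439296000000.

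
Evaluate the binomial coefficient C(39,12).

3910797436

C(39,12) = (39·38·37·36·35·34·33·32·31·30·29·28) / 12! = 1873278229119897600 / 479001600 = 3910797436.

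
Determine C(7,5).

21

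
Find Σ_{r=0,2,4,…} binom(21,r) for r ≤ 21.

1048576

Half of (1+1)^21 + (1−1)^21 gives the even-index sum: 2^20 = 1048576.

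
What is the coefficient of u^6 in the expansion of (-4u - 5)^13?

-549120000000

The general term is C(13,j)·(-4u)^j·(-5)^(13-j); the u^6 term has j = 6.
C(13,6) = 1716.
Coefficient = C(13,6) · (-4)^6 · (-5)^7 = 1716 · 4096 · (-78125) = -549120000000.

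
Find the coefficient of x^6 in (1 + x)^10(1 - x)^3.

Coefficient of x^6 = Σ_{j} C(10,j)·1^j·C(3,6-j)·(-1)^(6-j) for j from 3 to 6.
= (-120) + 630 + (-756) + 210 = -36.

-36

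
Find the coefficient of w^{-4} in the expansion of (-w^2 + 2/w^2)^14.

General term: C(14,j)·(-w^2)^j·(2/w^2)^(14-j), with w-exponent 2j − 2(14−j) = 4j − 28.
Set 4j − 28 = -4: j = 6.
C(14,6) = 3003; (-1)^6 = 1; 2^8 = 256.
Coefficient = 3003 · 1 · 256 = 768768.

768768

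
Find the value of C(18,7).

C(18,7) = (18·17·16·15·14·13·12) / 7! = 160392960 / 5040 = 31824.

31824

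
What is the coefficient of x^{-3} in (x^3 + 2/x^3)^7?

General term: C(7,j)·(x^3)^j·(2/x^3)^(7-j), with x-exponent 3j − 3(7−j) = 6j − 21.
Set 6j − 21 = -3: j = 3.
C(7,3) = 35; 1^3 = 1; 2^4 = 16.
Coefficient = 35 · 1 · 16 = 560.

560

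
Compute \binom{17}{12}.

6188

C(17,12) = C(17,5) by symmetry.
C(17,5) = (17·16·15·14·13) / 5! = 742560 / 120 = 6188.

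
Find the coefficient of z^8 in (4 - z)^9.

36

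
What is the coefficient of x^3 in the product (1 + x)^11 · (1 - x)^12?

11

Coefficient of x^3 = Σ_{j} C(11,j)·1^j·C(12,3-j)·(-1)^(3-j) for j from 0 to 3.
= (-220) + 726 + (-660) + 165 = 11.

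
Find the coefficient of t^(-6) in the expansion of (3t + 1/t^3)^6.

540

General term: C(6,j)·(3t)^j·(1/t^3)^(6-j), with t-exponent 1j − 3(6−j) = 4j − 18.
Set 4j − 18 = -6: j = 3.
C(6,3) = 20; 3^3 = 27; 1^3 = 1.
Coefficient = 20 · 27 · 1 = 540.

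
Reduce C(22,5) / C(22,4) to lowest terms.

C(n,k+1)/C(n,k) = (n−k)/(k+1) = (22−4)/(4+1) = 18/5.

18/5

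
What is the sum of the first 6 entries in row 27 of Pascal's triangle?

1 + 27 + 351 + 2925 + 17550 + 80730 = 101584.

101584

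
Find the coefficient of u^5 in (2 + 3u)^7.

20412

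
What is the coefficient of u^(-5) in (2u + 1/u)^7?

General term: C(7,j)·(2u)^j·(1/u)^(7-j), with u-exponent 1j − 1(7−j) = 2j − 7.
Set 2j − 7 = -5: j = 1.
C(7,1) = 7; 2^1 = 2; 1^6 = 1.
Coefficient = 7 · 2 · 1 = 14.

14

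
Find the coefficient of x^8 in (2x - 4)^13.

-337379328

The general term is C(13,j)·(2x)^j·(-4)^(13-j); the x^8 term has j = 8.
C(13,8) = 1287.
Coefficient = C(13,8) · 2^8 · (-4)^5 = 1287 · 256 · (-1024) = -337379328.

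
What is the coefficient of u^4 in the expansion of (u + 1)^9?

126

The general term is C(9,j)·(u)^j·(1)^(9-j); the u^4 term has j = 4.
C(9,4) = 126.
Coefficient = C(9,4) = 126.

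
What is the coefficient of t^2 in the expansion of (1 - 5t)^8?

700

The general term is C(8,j)·(1)^j·(-5t)^(8-j); the t^2 term has j = 6.
C(8,6) = 28.
Coefficient = C(8,6) · (-5)^2 = 28 · 25 = 700.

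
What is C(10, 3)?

120

C(10,3) = (10·9·8) / 3! = 720 / 6 = 120.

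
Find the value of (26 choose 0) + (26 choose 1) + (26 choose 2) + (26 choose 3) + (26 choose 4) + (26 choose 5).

83682

1 + 26 + 325 + 2600 + 14950 + 65780 = 83682.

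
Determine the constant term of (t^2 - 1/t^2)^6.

-20

General term: C(6,j)·(t^2)^j·(-1/t^2)^(6-j), with t-exponent 2j − 2(6−j) = 4j − 12.
Set 4j − 12 = 0: j = 3.
C(6,3) = 20; 1^3 = 1; (-1)^3 = -1.
Coefficient = 20 · 1 · (-1) = -20.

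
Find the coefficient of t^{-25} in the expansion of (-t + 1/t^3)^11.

55

General term: C(11,j)·(-t)^j·(1/t^3)^(11-j), with t-exponent 1j − 3(11−j) = 4j − 33.
Set 4j − 33 = -25: j = 2.
C(11,2) = 55; (-1)^2 = 1; 1^9 = 1.
Coefficient = 55 · 1 · 1 = 55.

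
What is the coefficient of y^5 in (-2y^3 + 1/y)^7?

-280

General term: C(7,j)·(-2y^3)^j·(1/y)^(7-j), with y-exponent 3j − 1(7−j) = 4j − 7.
Set 4j − 7 = 5: j = 3.
C(7,3) = 35; (-2)^3 = -8; 1^4 = 1.
Coefficient = 35 · (-8) · 1 = -280.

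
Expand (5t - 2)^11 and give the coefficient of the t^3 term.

5280000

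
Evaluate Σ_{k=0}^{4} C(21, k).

1 + 21 + 210 + 1330 + 5985 = 7547.

7547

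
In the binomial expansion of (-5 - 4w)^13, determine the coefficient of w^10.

The general term is C(13,j)·(-5)^j·(-4w)^(13-j); the w^10 term has j = 3.
C(13,3) = 286.
Coefficient = C(13,3) · (-5)^3 · (-4)^10 = 286 · (-125) · 1048576 = -37486592000.

-37486592000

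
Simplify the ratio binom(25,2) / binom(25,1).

12

C(n,k+1)/C(n,k) = (n−k)/(k+1) = (25−1)/(1+1) = 24/2 = 12.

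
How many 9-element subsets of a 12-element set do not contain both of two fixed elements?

All 9-subsets: C(12,9) = 220. Those containing both fixed elements: C(10,7) = 120.
220 − 120 = 100.

100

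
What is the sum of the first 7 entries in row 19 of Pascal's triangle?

1 + 19 + 171 + 969 + 3876 + 11628 + 27132 = 43796.

43796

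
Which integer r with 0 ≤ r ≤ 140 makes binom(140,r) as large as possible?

C(140,r) is maximized at r = 140/2 = 70.

70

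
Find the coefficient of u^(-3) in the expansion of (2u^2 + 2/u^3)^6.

General term: C(6,j)·(2u^2)^j·(2/u^3)^(6-j), with u-exponent 2j − 3(6−j) = 5j − 18.
Set 5j − 18 = -3: j = 3.
C(6,3) = 20; 2^3 = 8; 2^3 = 8.
Coefficient = 20 · 8 · 8 = 1280.

1280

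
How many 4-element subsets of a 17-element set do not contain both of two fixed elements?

2275

All 4-subsets: C(17,4) = 2380. Those containing both fixed elements: C(15,2) = 105.
2380 − 105 = 2275.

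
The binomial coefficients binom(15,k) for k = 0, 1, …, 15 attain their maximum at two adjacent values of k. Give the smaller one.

7

For odd n = 15, C(15,k) peaks at k = (n−1)/2 and (n+1)/2; the smaller is 7.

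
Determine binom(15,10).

C(15,10) = C(15,5) by symmetry.
C(15,5) = (15·14·13·12·11) / 5! = 360360 / 120 = 3003.

3003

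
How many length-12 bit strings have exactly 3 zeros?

220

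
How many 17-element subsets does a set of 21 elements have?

C(21,17) = C(21,4) by symmetry.
C(21,4) = (21·20·19·18) / 4! = 143640 / 24 = 5985.

5985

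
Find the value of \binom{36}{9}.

C(36,9) = (36·35·34·33·32·31·30·29·28) / 9! = 34162713446400 / 362880 = 94143280.

94143280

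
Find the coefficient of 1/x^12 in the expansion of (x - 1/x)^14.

-14

General term: C(14,j)·(x)^j·(-1/x)^(14-j), with x-exponent 1j − 1(14−j) = 2j − 14.
Set 2j − 14 = -12: j = 1.
C(14,1) = 14; 1^1 = 1; (-1)^13 = -1.
Coefficient = 14 · 1 · (-1) = -14.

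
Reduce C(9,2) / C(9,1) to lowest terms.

4

C(n,k+1)/C(n,k) = (n−k)/(k+1) = (9−1)/(1+1) = 8/2 = 4.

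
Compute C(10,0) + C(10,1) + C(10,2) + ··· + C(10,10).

The entries of row 10 sum to 2^10 = 1024.

1024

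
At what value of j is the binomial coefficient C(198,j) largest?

99

C(198,j) is maximized at j = 198/2 = 99.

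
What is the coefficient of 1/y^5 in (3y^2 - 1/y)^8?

-24

General term: C(8,j)·(3y^2)^j·(-1/y)^(8-j), with y-exponent 2j − 1(8−j) = 3j − 8.
Set 3j − 8 = -5: j = 1.
C(8,1) = 8; 3^1 = 3; (-1)^7 = -1.
Coefficient = 8 · 3 · (-1) = -24.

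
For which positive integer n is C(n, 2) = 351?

n(n−1)/2 = 351 ⇒ n(n−1) = 702. Since 27·26 = 702, n = 27.

27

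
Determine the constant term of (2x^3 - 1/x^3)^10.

General term: C(10,j)·(2x^3)^j·(-1/x^3)^(10-j), with x-exponent 3j − 3(10−j) = 6j − 30.
Set 6j − 30 = 0: j = 5.
C(10,5) = 252; 2^5 = 32; (-1)^5 = -1.
Coefficient = 252 · 32 · (-1) = -8064.

-8064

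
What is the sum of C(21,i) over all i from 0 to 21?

2097152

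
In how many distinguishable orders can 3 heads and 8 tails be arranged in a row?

Choose positions for the heads: C(11,3) = 165.

165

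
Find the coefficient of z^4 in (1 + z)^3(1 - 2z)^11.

Coefficient of z^4 = Σ_{j} C(3,j)·1^j·C(11,4-j)·(-2)^(4-j) for j from 0 to 3.
= 5280 + (-3960) + 660 + (-22) = 1958.

1958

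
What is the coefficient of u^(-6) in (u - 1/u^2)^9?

-126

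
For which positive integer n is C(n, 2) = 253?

n(n−1)/2 = 253 ⇒ n(n−1) = 506. Since 23·22 = 506, n = 23.

23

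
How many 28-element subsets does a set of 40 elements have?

5586853480

C(40,28) = C(40,12) by symmetry.
C(40,12) = (40·39·38·37·36·35·34·33·32·31·30·29) / 12! = 2676111755885568000 / 479001600 = 5586853480.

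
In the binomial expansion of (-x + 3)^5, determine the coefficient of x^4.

15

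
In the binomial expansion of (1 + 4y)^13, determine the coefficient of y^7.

28114944

The general term is C(13,j)·(1)^j·(4y)^(13-j); the y^7 term has j = 6.
C(13,6) = 1716.
Coefficient = C(13,6) · 4^7 = 1716 · 16384 = 28114944.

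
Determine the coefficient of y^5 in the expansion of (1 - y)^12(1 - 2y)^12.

Coefficient of y^5 = Σ_{j} C(12,j)·(-1)^j·C(12,5-j)·(-2)^(5-j) for j from 0 to 5.
= (-25344) + (-95040) + (-116160) + (-58080) + (-11880) + (-792) = -307296.

-307296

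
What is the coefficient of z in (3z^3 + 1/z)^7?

General term: C(7,j)·(3z^3)^j·(1/z)^(7-j), with z-exponent 3j − 1(7−j) = 4j − 7.
Set 4j − 7 = 1: j = 2.
C(7,2) = 21; 3^2 = 9; 1^5 = 1.
Coefficient = 21 · 9 · 1 = 189.

189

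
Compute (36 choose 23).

C(36,23) = C(36,13) by symmetry.
C(36,13) = (36·35·34·33·32·31·30·29·28·27·26·25·24) / 13! = 14389334903623680000 / 6227020800 = 2310789600.

2310789600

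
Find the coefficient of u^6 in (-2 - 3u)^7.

-10206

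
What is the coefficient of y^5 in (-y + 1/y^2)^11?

General term: C(11,j)·(-y)^j·(1/y^2)^(11-j), with y-exponent 1j − 2(11−j) = 3j − 22.
Set 3j − 22 = 5: j = 9.
C(11,9) = 55; (-1)^9 = -1; 1^2 = 1.
Coefficient = 55 · (-1) · 1 = -55.

-55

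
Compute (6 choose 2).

15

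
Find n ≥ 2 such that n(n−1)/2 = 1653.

n(n−1)/2 = 1653 ⇒ n(n−1) = 3306. Since 58·57 = 3306, n = 58.

58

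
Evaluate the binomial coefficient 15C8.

6435

C(15,8) = C(15,7) by symmetry.
C(15,7) = (15·14·13·12·11·10·9) / 7! = 32432400 / 5040 = 6435.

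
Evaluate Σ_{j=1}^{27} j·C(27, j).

1811939328

Since j·C(27,j) = 27·C(26,j−1), the sum is 27·2^26 = 27·67108864 = 1811939328.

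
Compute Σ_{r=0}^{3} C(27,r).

3304

1 + 27 + 351 + 2925 = 3304.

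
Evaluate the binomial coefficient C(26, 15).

C(26,15) = C(26,11) by symmetry.
C(26,11) = (26·25·24·23·22·21·20·19·18·17·16) / 11! = 308403583488000 / 39916800 = 7726160.

7726160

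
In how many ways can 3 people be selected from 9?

84

This is C(9,3) = 84.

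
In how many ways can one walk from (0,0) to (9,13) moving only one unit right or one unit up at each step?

Each path is a sequence of 22 steps with 9 rights: C(22,9) = 497420.

497420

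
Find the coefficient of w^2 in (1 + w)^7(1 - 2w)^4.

-11

Coefficient of w^2 = Σ_{j} C(7,j)·1^j·C(4,2-j)·(-2)^(2-j) for j from 0 to 2.
= 24 + (-56) + 21 = -11.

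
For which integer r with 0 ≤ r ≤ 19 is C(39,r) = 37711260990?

C(39,r) increases on 0 ≤ r ≤ 19. C(39,15) = 25140840660 and C(39,16) = 37711260990, so r = 16.

16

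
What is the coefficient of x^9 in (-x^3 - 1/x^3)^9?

-84

General term: C(9,j)·(-x^3)^j·(-1/x^3)^(9-j), with x-exponent 3j − 3(9−j) = 6j − 27.
Set 6j − 27 = 9: j = 6.
C(9,6) = 84; (-1)^6 = 1; (-1)^3 = -1.
Coefficient = 84 · 1 · (-1) = -84.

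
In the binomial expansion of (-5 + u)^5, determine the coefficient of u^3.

250

The general term is C(5,j)·(-5)^j·(u)^(5-j); the u^3 term has j = 2.
C(5,2) = 10.
Coefficient = C(5,2) · (-5)^2 = 10 · 25 = 250.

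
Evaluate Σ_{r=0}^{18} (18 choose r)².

9075135300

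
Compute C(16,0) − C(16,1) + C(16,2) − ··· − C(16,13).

-105

The partial alternating sum Σ_{k=0}^{13} (−1)^k C(16,k) = (−1)^13 C(15,13) = -105.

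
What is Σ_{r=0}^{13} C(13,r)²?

10400600

By Vandermonde's identity, Σ C(13,r)² = C(26,13) = 10400600.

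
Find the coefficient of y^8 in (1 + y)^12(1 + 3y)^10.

38404890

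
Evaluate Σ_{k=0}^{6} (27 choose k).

397594

1 + 27 + 351 + 2925 + 17550 + 80730 + 296010 = 397594.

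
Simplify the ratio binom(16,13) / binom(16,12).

C(n,k+1)/C(n,k) = (n−k)/(k+1) = (16−12)/(12+1) = 4/13.

4/13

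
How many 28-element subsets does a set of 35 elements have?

C(35,28) = C(35,7) by symmetry.
C(35,7) = (35·34·33·32·31·30·29) / 7! = 33891580800 / 5040 = 6724520.

6724520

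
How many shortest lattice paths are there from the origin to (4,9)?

715

Each path is a sequence of 13 steps with 4 rights: C(13,4) = 715.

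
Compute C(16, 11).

4368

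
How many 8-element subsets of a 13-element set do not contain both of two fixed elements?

All 8-subsets: C(13,8) = 1287. Those containing both fixed elements: C(11,6) = 462.
1287 − 462 = 825.

825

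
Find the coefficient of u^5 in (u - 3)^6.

-18

The general term is C(6,j)·(u)^j·(-3)^(6-j); the u^5 term has j = 5.
C(6,5) = 6.
Coefficient = C(6,5) · (-3)^1 = 6 · (-3) = -18.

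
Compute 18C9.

C(18,9) = (18·17·16·15·14·13·12·11·10) / 9! = 17643225600 / 362880 = 48620.

48620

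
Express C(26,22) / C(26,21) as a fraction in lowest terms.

C(n,k+1)/C(n,k) = (n−k)/(k+1) = (26−21)/(21+1) = 5/22.

5/22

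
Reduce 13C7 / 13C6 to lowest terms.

C(n,k+1)/C(n,k) = (n−k)/(k+1) = (13−6)/(6+1) = 7/7 = 1.

1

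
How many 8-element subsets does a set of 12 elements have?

495

C(12,8) = C(12,4) by symmetry.
C(12,4) = (12·11·10·9) / 4! = 11880 / 24 = 495.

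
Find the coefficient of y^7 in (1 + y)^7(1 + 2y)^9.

Coefficient of y^7 = Σ_{j} C(7,j)·1^j·C(9,7-j)·2^(7-j) for j from 0 to 7.
= 4608 + 37632 + 84672 + 70560 + 23520 + 3024 + 126 + 1 = 224143.

224143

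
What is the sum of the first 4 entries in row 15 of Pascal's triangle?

1 + 15 + 105 + 455 = 576.

576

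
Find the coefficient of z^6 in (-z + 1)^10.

210

The general term is C(10,j)·(-z)^j·(1)^(10-j); the z^6 term has j = 6.
C(10,6) = 210.
Coefficient = C(10,6) = 210.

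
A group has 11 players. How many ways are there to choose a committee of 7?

330

This is C(11,7) = 330.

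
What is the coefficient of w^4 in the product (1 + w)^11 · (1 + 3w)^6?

17880

Coefficient of w^4 = Σ_{j} C(11,j)·1^j·C(6,4-j)·3^(4-j) for j from 0 to 4.
= 1215 + 5940 + 7425 + 2970 + 330 = 17880.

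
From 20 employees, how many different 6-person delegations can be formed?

38760

This is C(20,6) = 38760.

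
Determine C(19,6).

27132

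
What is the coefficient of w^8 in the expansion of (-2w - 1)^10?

The general term is C(10,j)·(-2w)^j·(-1)^(10-j); the w^8 term has j = 8.
C(10,8) = 45.
Coefficient = C(10,8) · (-2)^8 = 45 · 256 = 11520.

11520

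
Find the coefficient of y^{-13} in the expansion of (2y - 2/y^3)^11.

946176

General term: C(11,j)·(2y)^j·(-2/y^3)^(11-j), with y-exponent 1j − 3(11−j) = 4j − 33.
Set 4j − 33 = -13: j = 5.
C(11,5) = 462; 2^5 = 32; (-2)^6 = 64.
Coefficient = 462 · 32 · 64 = 946176.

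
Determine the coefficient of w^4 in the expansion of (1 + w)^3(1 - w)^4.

Coefficient of w^4 = Σ_{j} C(3,j)·1^j·C(4,4-j)·(-1)^(4-j) for j from 0 to 3.
= 1 + (-12) + 18 + (-4) = 3.

3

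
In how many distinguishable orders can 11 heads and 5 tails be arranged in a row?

Choose positions for the heads: C(16,11) = 4368.

4368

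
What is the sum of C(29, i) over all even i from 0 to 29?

Even-i terms of row 29 sum to 2^28 = 268435456.

268435456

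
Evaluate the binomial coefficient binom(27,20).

C(27,20) = C(27,7) by symmetry.
C(27,7) = (27·26·25·24·23·22·21) / 7! = 4475671200 / 5040 = 888030.

888030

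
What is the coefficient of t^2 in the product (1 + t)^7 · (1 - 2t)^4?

Coefficient of t^2 = Σ_{j} C(7,j)·1^j·C(4,2-j)·(-2)^(2-j) for j from 0 to 2.
= 24 + (-56) + 21 = -11.

-11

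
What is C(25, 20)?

C(25,20) = C(25,5) by symmetry.
C(25,5) = (25·24·23·22·21) / 5! = 6375600 / 120 = 53130.

53130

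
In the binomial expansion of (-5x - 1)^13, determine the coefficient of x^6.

The general term is C(13,j)·(-5x)^j·(-1)^(13-j); the x^6 term has j = 6.
C(13,6) = 1716.
Coefficient = C(13,6) · (-5)^6 · (-1)^7 = 1716 · 15625 · (-1) = -26812500.

-26812500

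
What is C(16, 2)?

C(16,2) = (16·15) / 2! = 240 / 2 = 120.

120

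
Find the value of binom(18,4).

C(18,4) = (18·17·16·15) / 4! = 73440 / 24 = 3060.

3060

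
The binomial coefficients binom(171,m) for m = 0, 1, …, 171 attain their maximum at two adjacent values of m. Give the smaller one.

For odd n = 171, C(171,m) peaks at m = (n−1)/2 and (n+1)/2; the smaller is 85.

85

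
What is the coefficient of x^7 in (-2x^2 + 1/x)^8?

-1792

General term: C(8,j)·(-2x^2)^j·(1/x)^(8-j), with x-exponent 2j − 1(8−j) = 3j − 8.
Set 3j − 8 = 7: j = 5.
C(8,5) = 56; (-2)^5 = -32; 1^3 = 1.
Coefficient = 56 · (-32) · 1 = -1792.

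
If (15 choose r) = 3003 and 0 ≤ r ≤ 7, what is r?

C(15,r) increases on 0 ≤ r ≤ 7. C(15,4) = 1365 and C(15,5) = 3003, so r = 5.

5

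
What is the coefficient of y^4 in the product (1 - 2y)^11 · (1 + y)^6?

Coefficient of y^4 = Σ_{j} C(11,j)·(-2)^j·C(6,4-j)·1^(4-j) for j from 0 to 4.
= 15 + (-440) + 3300 + (-7920) + 5280 = 235.

235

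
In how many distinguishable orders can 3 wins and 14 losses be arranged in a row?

680

Choose positions for the wins: C(17,3) = 680.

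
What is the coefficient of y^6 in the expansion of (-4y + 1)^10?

860160

The general term is C(10,j)·(-4y)^j·(1)^(10-j); the y^6 term has j = 6.
C(10,6) = 210.
Coefficient = C(10,6) · (-4)^6 = 210 · 4096 = 860160.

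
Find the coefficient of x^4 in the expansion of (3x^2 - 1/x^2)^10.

153090

General term: C(10,j)·(3x^2)^j·(-1/x^2)^(10-j), with x-exponent 2j − 2(10−j) = 4j − 20.
Set 4j − 20 = 4: j = 6.
C(10,6) = 210; 3^6 = 729; (-1)^4 = 1.
Coefficient = 210 · 729 · 1 = 153090.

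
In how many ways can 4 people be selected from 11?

330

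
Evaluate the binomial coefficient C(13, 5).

C(13,5) = (13·12·11·10·9) / 5! = 154440 / 120 = 1287.

1287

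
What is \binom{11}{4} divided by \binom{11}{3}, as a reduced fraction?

C(n,k+1)/C(n,k) = (n−k)/(k+1) = (11−3)/(3+1) = 8/4 = 2.

2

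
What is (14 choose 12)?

91

C(14,12) = C(14,2) by symmetry.
C(14,2) = (14·13) / 2! = 182 / 2 = 91.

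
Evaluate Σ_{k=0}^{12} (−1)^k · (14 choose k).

13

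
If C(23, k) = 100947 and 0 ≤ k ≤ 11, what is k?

6

C(23,k) increases on 0 ≤ k ≤ 11. C(23,5) = 33649 and C(23,6) = 100947, so k = 6.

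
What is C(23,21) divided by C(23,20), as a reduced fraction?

1/7

C(n,k+1)/C(n,k) = (n−k)/(k+1) = (23−20)/(20+1) = 3/21 = 1/7.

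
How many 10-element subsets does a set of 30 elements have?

30045015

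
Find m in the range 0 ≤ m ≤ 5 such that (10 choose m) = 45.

C(10,m) increases on 0 ≤ m ≤ 5. C(10,1) = 10 and C(10,2) = 45, so m = 2.

2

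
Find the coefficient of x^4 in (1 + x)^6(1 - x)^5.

Coefficient of x^4 = Σ_{j} C(6,j)·1^j·C(5,4-j)·(-1)^(4-j) for j from 0 to 4.
= 5 + (-60) + 150 + (-100) + 15 = 10.

10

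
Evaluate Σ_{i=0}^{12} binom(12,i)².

2704156

Σ C(12,i)² is the coefficient of x^12 in (1+x)^12(1+x)^12 = (1+x)^24, i.e. C(24,12) = 2704156.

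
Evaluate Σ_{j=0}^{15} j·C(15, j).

Since j·C(15,j) = 15·C(14,j−1), the sum is 15·2^14 = 15·16384 = 245760.

245760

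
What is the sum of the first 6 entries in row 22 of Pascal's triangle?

1 + 22 + 231 + 1540 + 7315 + 26334 = 35443.

35443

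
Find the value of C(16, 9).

C(16,9) = C(16,7) by symmetry.
C(16,7) = (16·15·14·13·12·11·10) / 7! = 57657600 / 5040 = 11440.

11440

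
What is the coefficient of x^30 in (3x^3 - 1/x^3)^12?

-2125764

General term: C(12,j)·(3x^3)^j·(-1/x^3)^(12-j), with x-exponent 3j − 3(12−j) = 6j − 36.
Set 6j − 36 = 30: j = 11.
C(12,11) = 12; 3^11 = 177147; (-1)^1 = -1.
Coefficient = 12 · 177147 · (-1) = -2125764.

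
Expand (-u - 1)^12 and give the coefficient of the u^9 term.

The general term is C(12,j)·(-u)^j·(-1)^(12-j); the u^9 term has j = 9.
C(12,9) = 220.
Coefficient = C(12,9) · (-1)^9 · (-1)^3 = 220 · (-1) · (-1) = 220.

220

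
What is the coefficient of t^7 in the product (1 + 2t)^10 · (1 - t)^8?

Coefficient of t^7 = Σ_{j} C(10,j)·2^j·C(8,7-j)·(-1)^(7-j) for j from 0 to 7.
= (-8) + 560 + (-10080) + 67200 + (-188160) + 225792 + (-107520) + 15360 = 3144.

3144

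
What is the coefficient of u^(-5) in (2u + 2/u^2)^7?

General term: C(7,j)·(2u)^j·(2/u^2)^(7-j), with u-exponent 1j − 2(7−j) = 3j − 14.
Set 3j − 14 = -5: j = 3.
C(7,3) = 35; 2^3 = 8; 2^4 = 16.
Coefficient = 35 · 8 · 16 = 4480.

4480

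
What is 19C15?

C(19,15) = C(19,4) by symmetry.
C(19,4) = (19·18·17·16) / 4! = 93024 / 24 = 3876.

3876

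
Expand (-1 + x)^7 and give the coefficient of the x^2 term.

The general term is C(7,j)·(-1)^j·(x)^(7-j); the x^2 term has j = 5.
C(7,5) = 21.
Coefficient = C(7,5) · (-1)^5 = 21 · (-1) = -21.

-21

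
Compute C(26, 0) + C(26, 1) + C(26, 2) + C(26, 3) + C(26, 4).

1 + 26 + 325 + 2600 + 14950 = 17902.

17902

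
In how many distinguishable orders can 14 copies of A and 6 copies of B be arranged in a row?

Choose positions for the A's: C(20,14) = 38760.

38760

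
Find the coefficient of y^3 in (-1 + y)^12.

The general term is C(12,j)·(-1)^j·(y)^(12-j); the y^3 term has j = 9.
C(12,9) = 220.
Coefficient = C(12,9) · (-1)^9 = 220 · (-1) = -220.

-220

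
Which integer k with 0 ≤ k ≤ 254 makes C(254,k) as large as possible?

C(254,k) is maximized at k = 254/2 = 127.

127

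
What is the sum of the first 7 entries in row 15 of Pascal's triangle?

9949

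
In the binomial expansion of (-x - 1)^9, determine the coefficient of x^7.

The general term is C(9,j)·(-x)^j·(-1)^(9-j); the x^7 term has j = 7.
C(9,7) = 36.
Coefficient = C(9,7) · (-1)^7 = 36 · (-1) = -36.

-36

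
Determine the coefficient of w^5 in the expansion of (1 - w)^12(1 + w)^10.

Coefficient of w^5 = Σ_{j} C(12,j)·(-1)^j·C(10,5-j)·1^(5-j) for j from 0 to 5.
= 252 + (-2520) + 7920 + (-9900) + 4950 + (-792) = -90.

-90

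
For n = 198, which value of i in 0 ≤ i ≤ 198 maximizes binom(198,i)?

C(198,i) is maximized at i = 198/2 = 99.

99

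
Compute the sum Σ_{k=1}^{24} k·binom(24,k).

Since k·C(24,k) = 24·C(23,k−1), the sum is 24·2^23 = 24·8388608 = 201326592.

201326592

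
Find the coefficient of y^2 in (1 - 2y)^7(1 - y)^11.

293

Coefficient of y^2 = Σ_{j} C(7,j)·(-2)^j·C(11,2-j)·(-1)^(2-j) for j from 0 to 2.
= 55 + 154 + 84 = 293.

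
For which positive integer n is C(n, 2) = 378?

n(n−1)/2 = 378 ⇒ n(n−1) = 756. Since 28·27 = 756, n = 28.

28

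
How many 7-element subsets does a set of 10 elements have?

120

C(10,7) = C(10,3) by symmetry.
C(10,3) = (10·9·8) / 3! = 720 / 6 = 120.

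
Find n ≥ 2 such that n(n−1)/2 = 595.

35

n(n−1)/2 = 595 ⇒ n(n−1) = 1190. Since 35·34 = 1190, n = 35.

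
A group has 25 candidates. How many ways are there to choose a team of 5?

53130

This is C(25,5) = 53130.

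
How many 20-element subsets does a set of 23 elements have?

1771

C(23,20) = C(23,3) by symmetry.
C(23,3) = (23·22·21) / 3! = 10626 / 6 = 1771.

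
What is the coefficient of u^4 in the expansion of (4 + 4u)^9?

33030144

The general term is C(9,j)·(4)^j·(4u)^(9-j); the u^4 term has j = 5.
C(9,5) = 126.
Coefficient = C(9,5) · 4^5 · 4^4 = 126 · 1024 · 256 = 33030144.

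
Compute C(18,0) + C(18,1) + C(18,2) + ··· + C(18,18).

262144

Setting x = 1 in (1+x)^18 gives Σ C(18,j) = 2^18 = 262144.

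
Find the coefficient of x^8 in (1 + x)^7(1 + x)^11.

43758

(1 + x)^7(1 + x)^11 = (1 + x)^18, so the coefficient of x^8 is C(18,8)·1^8 = 43758·1 = 43758.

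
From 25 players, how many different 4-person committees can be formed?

This is C(25,4) = 12650.

12650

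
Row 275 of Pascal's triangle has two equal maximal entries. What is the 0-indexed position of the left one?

For odd n = 275, C(275,r) peaks at r = (n−1)/2 and (n+1)/2; the lesser is 137.

137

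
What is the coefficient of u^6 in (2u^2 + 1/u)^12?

General term: C(12,j)·(2u^2)^j·(1/u)^(12-j), with u-exponent 2j − 1(12−j) = 3j − 12.
Set 3j − 12 = 6: j = 6.
C(12,6) = 924; 2^6 = 64; 1^6 = 1.
Coefficient = 924 · 64 · 1 = 59136.

59136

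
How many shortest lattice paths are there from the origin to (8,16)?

Each path is a sequence of 24 steps with 8 rights: C(24,8) = 735471.

735471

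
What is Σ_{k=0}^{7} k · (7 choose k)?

448

Since k·C(7,k) = 7·C(6,k−1), the sum is 7·2^6 = 7·64 = 448.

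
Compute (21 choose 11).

C(21,11) = C(21,10) by symmetry.
C(21,10) = (21·20·19·18·17·16·15·14·13·12) / 10! = 1279935820800 / 3628800 = 352716.

352716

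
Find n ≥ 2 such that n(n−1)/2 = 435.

n(n−1)/2 = 435 ⇒ n(n−1) = 870. Since 30·29 = 870, n = 30.

30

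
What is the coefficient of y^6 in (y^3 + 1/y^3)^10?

210

General term: C(10,j)·(y^3)^j·(1/y^3)^(10-j), with y-exponent 3j − 3(10−j) = 6j − 30.
Set 6j − 30 = 6: j = 6.
C(10,6) = 210; 1^6 = 1; 1^4 = 1.
Coefficient = 210 · 1 · 1 = 210.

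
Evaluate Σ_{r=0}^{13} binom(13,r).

8192

Setting x = 1 in (1+x)^13 gives Σ C(13,r) = 2^13 = 8192.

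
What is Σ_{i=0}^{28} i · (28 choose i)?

Since i·C(28,i) = 28·C(27,i−1), the sum is 28·2^27 = 28·134217728 = 3758096384.

3758096384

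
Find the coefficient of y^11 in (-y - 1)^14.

364

The general term is C(14,j)·(-y)^j·(-1)^(14-j); the y^11 term has j = 11.
C(14,11) = 364.
Coefficient = C(14,11) · (-1)^11 · (-1)^3 = 364 · (-1) · (-1) = 364.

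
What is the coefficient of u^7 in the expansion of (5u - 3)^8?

The general term is C(8,j)·(5u)^j·(-3)^(8-j); the u^7 term has j = 7.
C(8,7) = 8.
Coefficient = C(8,7) · 5^7 · (-3)^1 = 8 · 78125 · (-3) = -1875000.

-1875000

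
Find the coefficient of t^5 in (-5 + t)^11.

The general term is C(11,j)·(-5)^j·(t)^(11-j); the t^5 term has j = 6.
C(11,6) = 462.
Coefficient = C(11,6) · (-5)^6 = 462 · 15625 = 7218750.

7218750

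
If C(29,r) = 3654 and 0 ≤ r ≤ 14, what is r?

C(29,r) increases on 0 ≤ r ≤ 14. C(29,2) = 406 and C(29,3) = 3654, so r = 3.

3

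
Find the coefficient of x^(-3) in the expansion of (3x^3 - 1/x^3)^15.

General term: C(15,j)·(3x^3)^j·(-1/x^3)^(15-j), with x-exponent 3j − 3(15−j) = 6j − 45.
Set 6j − 45 = -3: j = 7.
C(15,7) = 6435; 3^7 = 2187; (-1)^8 = 1.
Coefficient = 6435 · 2187 · 1 = 14073345.

14073345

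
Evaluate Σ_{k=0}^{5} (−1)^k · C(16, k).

-3003

The partial alternating sum Σ_{k=0}^{5} (−1)^k C(16,k) = (−1)^5 C(15,5) = -3003.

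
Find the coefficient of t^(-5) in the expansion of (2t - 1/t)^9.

General term: C(9,j)·(2t)^j·(-1/t)^(9-j), with t-exponent 1j − 1(9−j) = 2j − 9.
Set 2j − 9 = -5: j = 2.
C(9,2) = 36; 2^2 = 4; (-1)^7 = -1.
Coefficient = 36 · 4 · (-1) = -144.

-144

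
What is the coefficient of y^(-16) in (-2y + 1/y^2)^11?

220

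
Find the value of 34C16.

2203961430

C(34,16) = (34·33·32·31·30·29·28·27·26·25·24·23·22·21·20·19) / 16! = 46113021921146019840000 / 20922789888000 = 2203961430.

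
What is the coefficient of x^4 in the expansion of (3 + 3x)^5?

1215

The general term is C(5,j)·(3)^j·(3x)^(5-j); the x^4 term has j = 1.
C(5,1) = 5.
Coefficient = C(5,1) · 3^1 · 3^4 = 5 · 3 · 81 = 1215.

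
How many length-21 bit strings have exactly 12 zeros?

293930

Choose the 12 positions: C(21,12) = 293930.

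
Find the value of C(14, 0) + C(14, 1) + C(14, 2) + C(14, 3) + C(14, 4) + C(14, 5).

1 + 14 + 91 + 364 + 1001 + 2002 = 3473.

3473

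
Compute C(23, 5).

C(23,5) = (23·22·21·20·19) / 5! = 4037880 / 120 = 33649.

33649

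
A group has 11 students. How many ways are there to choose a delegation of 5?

This is C(11,5) = 462.

462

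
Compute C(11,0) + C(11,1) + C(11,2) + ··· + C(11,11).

2048

The entries of row 11 sum to 2^11 = 2048.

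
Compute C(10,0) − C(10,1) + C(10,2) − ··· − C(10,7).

-36

The partial alternating sum Σ_{k=0}^{7} (−1)^k C(10,k) = (−1)^7 C(9,7) = -36.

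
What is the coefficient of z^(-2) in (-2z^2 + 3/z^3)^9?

General term: C(9,j)·(-2z^2)^j·(3/z^3)^(9-j), with z-exponent 2j − 3(9−j) = 5j − 27.
Set 5j − 27 = -2: j = 5.
C(9,5) = 126; (-2)^5 = -32; 3^4 = 81.
Coefficient = 126 · (-32) · 81 = -326592.

-326592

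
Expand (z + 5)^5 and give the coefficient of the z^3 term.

The general term is C(5,j)·(z)^j·(5)^(5-j); the z^3 term has j = 3.
C(5,3) = 10.
Coefficient = C(5,3) · 5^2 = 10 · 25 = 250.

250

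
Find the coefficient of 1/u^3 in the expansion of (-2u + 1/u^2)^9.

-4032

General term: C(9,j)·(-2u)^j·(1/u^2)^(9-j), with u-exponent 1j − 2(9−j) = 3j − 18.
Set 3j − 18 = -3: j = 5.
C(9,5) = 126; (-2)^5 = -32; 1^4 = 1.
Coefficient = 126 · (-32) · 1 = -4032.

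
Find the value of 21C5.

20349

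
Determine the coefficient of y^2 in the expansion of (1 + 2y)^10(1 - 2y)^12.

-36

Coefficient of y^2 = Σ_{j} C(10,j)·2^j·C(12,2-j)·(-2)^(2-j) for j from 0 to 2.
= 264 + (-480) + 180 = -36.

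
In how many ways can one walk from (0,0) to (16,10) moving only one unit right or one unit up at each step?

Each path is a sequence of 26 steps with 16 rights: C(26,16) = 5311735.

5311735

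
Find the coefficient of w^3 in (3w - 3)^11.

29229255

The general term is C(11,j)·(3w)^j·(-3)^(11-j); the w^3 term has j = 3.
C(11,3) = 165.
Coefficient = C(11,3) · 3^3 · (-3)^8 = 165 · 27 · 6561 = 29229255.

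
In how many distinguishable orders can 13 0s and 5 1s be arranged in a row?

8568

Choose positions for the 0s: C(18,13) = 8568.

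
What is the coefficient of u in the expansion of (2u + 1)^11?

22

The general term is C(11,j)·(2u)^j·(1)^(11-j); the u^1 term has j = 1.
C(11,1) = 11.
Coefficient = C(11,1) · 2^1 = 11 · 2 = 22.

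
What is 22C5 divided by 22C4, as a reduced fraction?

C(n,k+1)/C(n,k) = (n−k)/(k+1) = (22−4)/(4+1) = 18/5.

18/5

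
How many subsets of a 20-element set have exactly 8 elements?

125970

Choose the 8 positions: C(20,8) = 125970.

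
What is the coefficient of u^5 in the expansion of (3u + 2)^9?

The general term is C(9,j)·(3u)^j·(2)^(9-j); the u^5 term has j = 5.
C(9,5) = 126.
Coefficient = C(9,5) · 3^5 · 2^4 = 126 · 243 · 16 = 489888.

489888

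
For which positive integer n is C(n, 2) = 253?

n(n−1)/2 = 253 ⇒ n(n−1) = 506. Since 23·22 = 506, n = 23.

23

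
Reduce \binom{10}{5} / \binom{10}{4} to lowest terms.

C(n,k+1)/C(n,k) = (n−k)/(k+1) = (10−4)/(4+1) = 6/5.

6/5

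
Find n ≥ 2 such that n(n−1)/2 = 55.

11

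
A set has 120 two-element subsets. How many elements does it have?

16

n(n−1)/2 = 120 ⇒ n(n−1) = 240. Since 16·15 = 240, n = 16.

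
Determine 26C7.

657800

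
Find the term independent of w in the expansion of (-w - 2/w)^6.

General term: C(6,j)·(-w)^j·(-2/w)^(6-j), with w-exponent 1j − 1(6−j) = 2j − 6.
Set 2j − 6 = 0: j = 3.
C(6,3) = 20; (-1)^3 = -1; (-2)^3 = -8.
Coefficient = 20 · (-1) · (-8) = 160.

160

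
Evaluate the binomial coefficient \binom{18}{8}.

43758

C(18,8) = (18·17·16·15·14·13·12·11) / 8! = 1764322560 / 40320 = 43758.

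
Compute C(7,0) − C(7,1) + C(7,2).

15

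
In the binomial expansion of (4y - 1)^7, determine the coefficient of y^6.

The general term is C(7,j)·(4y)^j·(-1)^(7-j); the y^6 term has j = 6.
C(7,6) = 7.
Coefficient = C(7,6) · 4^6 · (-1)^1 = 7 · 4096 · (-1) = -28672.

-28672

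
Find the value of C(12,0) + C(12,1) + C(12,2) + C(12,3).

1 + 12 + 66 + 220 = 299.

299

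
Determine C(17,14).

680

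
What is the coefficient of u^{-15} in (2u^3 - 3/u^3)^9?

General term: C(9,j)·(2u^3)^j·(-3/u^3)^(9-j), with u-exponent 3j − 3(9−j) = 6j − 27.
Set 6j − 27 = -15: j = 2.
C(9,2) = 36; 2^2 = 4; (-3)^7 = -2187.
Coefficient = 36 · 4 · (-2187) = -314928.

-314928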